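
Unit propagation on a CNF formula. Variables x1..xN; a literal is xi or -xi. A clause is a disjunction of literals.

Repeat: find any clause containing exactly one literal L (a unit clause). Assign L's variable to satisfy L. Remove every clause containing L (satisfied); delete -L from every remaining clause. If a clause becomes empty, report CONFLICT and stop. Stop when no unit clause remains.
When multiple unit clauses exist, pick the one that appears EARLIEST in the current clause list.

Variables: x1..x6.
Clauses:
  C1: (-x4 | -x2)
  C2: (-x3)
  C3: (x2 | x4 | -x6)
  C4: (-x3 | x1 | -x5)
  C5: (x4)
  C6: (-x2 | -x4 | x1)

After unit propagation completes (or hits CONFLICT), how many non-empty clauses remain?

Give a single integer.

Answer: 0

Derivation:
unit clause [-3] forces x3=F; simplify:
  satisfied 2 clause(s); 4 remain; assigned so far: [3]
unit clause [4] forces x4=T; simplify:
  drop -4 from [-4, -2] -> [-2]
  drop -4 from [-2, -4, 1] -> [-2, 1]
  satisfied 2 clause(s); 2 remain; assigned so far: [3, 4]
unit clause [-2] forces x2=F; simplify:
  satisfied 2 clause(s); 0 remain; assigned so far: [2, 3, 4]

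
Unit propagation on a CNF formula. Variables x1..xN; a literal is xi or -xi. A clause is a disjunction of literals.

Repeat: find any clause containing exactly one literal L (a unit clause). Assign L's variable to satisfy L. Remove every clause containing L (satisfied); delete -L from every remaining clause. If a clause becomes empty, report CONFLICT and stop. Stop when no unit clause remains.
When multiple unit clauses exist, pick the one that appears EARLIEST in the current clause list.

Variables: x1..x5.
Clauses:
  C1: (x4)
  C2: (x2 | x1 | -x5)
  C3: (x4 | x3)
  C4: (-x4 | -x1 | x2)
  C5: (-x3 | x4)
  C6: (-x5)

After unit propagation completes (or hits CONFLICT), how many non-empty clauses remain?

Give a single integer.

unit clause [4] forces x4=T; simplify:
  drop -4 from [-4, -1, 2] -> [-1, 2]
  satisfied 3 clause(s); 3 remain; assigned so far: [4]
unit clause [-5] forces x5=F; simplify:
  satisfied 2 clause(s); 1 remain; assigned so far: [4, 5]

Answer: 1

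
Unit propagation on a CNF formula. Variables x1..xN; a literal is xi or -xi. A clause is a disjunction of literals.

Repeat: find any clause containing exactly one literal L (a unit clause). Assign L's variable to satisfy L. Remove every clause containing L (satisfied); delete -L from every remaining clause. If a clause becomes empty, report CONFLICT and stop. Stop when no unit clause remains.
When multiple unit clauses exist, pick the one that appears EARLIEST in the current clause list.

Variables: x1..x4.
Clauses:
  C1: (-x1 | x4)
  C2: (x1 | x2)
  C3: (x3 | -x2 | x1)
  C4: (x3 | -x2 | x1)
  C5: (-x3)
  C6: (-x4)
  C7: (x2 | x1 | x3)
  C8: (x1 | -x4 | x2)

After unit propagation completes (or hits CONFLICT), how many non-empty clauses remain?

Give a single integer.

Answer: 0

Derivation:
unit clause [-3] forces x3=F; simplify:
  drop 3 from [3, -2, 1] -> [-2, 1]
  drop 3 from [3, -2, 1] -> [-2, 1]
  drop 3 from [2, 1, 3] -> [2, 1]
  satisfied 1 clause(s); 7 remain; assigned so far: [3]
unit clause [-4] forces x4=F; simplify:
  drop 4 from [-1, 4] -> [-1]
  satisfied 2 clause(s); 5 remain; assigned so far: [3, 4]
unit clause [-1] forces x1=F; simplify:
  drop 1 from [1, 2] -> [2]
  drop 1 from [-2, 1] -> [-2]
  drop 1 from [-2, 1] -> [-2]
  drop 1 from [2, 1] -> [2]
  satisfied 1 clause(s); 4 remain; assigned so far: [1, 3, 4]
unit clause [2] forces x2=T; simplify:
  drop -2 from [-2] -> [] (empty!)
  drop -2 from [-2] -> [] (empty!)
  satisfied 2 clause(s); 2 remain; assigned so far: [1, 2, 3, 4]
CONFLICT (empty clause)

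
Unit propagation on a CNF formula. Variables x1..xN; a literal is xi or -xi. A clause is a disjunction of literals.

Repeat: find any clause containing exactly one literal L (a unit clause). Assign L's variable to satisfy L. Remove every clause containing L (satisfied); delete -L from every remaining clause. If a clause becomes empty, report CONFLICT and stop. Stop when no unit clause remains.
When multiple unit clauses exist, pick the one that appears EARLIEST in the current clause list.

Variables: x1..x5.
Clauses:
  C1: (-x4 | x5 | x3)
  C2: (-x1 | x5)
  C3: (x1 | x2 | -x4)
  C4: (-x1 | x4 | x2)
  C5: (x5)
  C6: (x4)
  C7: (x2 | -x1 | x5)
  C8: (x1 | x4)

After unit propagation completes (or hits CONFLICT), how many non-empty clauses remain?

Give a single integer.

unit clause [5] forces x5=T; simplify:
  satisfied 4 clause(s); 4 remain; assigned so far: [5]
unit clause [4] forces x4=T; simplify:
  drop -4 from [1, 2, -4] -> [1, 2]
  satisfied 3 clause(s); 1 remain; assigned so far: [4, 5]

Answer: 1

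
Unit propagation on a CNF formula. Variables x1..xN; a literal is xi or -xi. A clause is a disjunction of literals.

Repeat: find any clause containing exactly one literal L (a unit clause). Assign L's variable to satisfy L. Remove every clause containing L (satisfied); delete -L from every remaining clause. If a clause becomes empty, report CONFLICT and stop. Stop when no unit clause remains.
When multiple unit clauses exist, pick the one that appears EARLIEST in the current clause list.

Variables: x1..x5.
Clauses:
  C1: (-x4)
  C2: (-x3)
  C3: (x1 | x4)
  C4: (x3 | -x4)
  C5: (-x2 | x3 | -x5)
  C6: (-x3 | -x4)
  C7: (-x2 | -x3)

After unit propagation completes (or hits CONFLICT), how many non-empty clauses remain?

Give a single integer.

Answer: 1

Derivation:
unit clause [-4] forces x4=F; simplify:
  drop 4 from [1, 4] -> [1]
  satisfied 3 clause(s); 4 remain; assigned so far: [4]
unit clause [-3] forces x3=F; simplify:
  drop 3 from [-2, 3, -5] -> [-2, -5]
  satisfied 2 clause(s); 2 remain; assigned so far: [3, 4]
unit clause [1] forces x1=T; simplify:
  satisfied 1 clause(s); 1 remain; assigned so far: [1, 3, 4]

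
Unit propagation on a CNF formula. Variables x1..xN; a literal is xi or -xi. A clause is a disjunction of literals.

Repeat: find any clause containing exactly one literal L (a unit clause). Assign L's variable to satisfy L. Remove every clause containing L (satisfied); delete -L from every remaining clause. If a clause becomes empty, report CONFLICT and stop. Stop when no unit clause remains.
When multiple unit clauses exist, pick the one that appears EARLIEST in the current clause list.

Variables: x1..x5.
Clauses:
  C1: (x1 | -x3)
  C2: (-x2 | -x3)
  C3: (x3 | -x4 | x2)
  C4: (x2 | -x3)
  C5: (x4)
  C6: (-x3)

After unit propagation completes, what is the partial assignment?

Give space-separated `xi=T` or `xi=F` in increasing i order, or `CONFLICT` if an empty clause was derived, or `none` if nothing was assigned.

unit clause [4] forces x4=T; simplify:
  drop -4 from [3, -4, 2] -> [3, 2]
  satisfied 1 clause(s); 5 remain; assigned so far: [4]
unit clause [-3] forces x3=F; simplify:
  drop 3 from [3, 2] -> [2]
  satisfied 4 clause(s); 1 remain; assigned so far: [3, 4]
unit clause [2] forces x2=T; simplify:
  satisfied 1 clause(s); 0 remain; assigned so far: [2, 3, 4]

Answer: x2=T x3=F x4=T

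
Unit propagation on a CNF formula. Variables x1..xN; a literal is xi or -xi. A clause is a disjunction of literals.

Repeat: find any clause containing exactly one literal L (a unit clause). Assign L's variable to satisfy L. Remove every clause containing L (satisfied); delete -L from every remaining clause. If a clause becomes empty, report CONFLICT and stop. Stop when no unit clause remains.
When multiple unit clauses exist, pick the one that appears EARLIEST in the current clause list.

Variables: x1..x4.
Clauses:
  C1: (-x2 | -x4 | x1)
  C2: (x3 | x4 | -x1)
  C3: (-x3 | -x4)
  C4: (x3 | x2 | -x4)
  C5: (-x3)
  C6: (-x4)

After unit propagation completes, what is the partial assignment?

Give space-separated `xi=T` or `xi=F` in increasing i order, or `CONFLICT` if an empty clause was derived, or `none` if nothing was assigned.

Answer: x1=F x3=F x4=F

Derivation:
unit clause [-3] forces x3=F; simplify:
  drop 3 from [3, 4, -1] -> [4, -1]
  drop 3 from [3, 2, -4] -> [2, -4]
  satisfied 2 clause(s); 4 remain; assigned so far: [3]
unit clause [-4] forces x4=F; simplify:
  drop 4 from [4, -1] -> [-1]
  satisfied 3 clause(s); 1 remain; assigned so far: [3, 4]
unit clause [-1] forces x1=F; simplify:
  satisfied 1 clause(s); 0 remain; assigned so far: [1, 3, 4]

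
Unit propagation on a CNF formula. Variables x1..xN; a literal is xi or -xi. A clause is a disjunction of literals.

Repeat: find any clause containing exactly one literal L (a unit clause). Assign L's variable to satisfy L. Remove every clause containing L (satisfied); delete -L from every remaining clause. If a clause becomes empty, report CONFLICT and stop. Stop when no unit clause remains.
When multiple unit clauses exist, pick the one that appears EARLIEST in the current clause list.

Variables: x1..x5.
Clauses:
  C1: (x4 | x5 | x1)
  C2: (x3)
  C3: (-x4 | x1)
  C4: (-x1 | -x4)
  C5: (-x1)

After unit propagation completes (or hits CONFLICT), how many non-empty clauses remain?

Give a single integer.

Answer: 0

Derivation:
unit clause [3] forces x3=T; simplify:
  satisfied 1 clause(s); 4 remain; assigned so far: [3]
unit clause [-1] forces x1=F; simplify:
  drop 1 from [4, 5, 1] -> [4, 5]
  drop 1 from [-4, 1] -> [-4]
  satisfied 2 clause(s); 2 remain; assigned so far: [1, 3]
unit clause [-4] forces x4=F; simplify:
  drop 4 from [4, 5] -> [5]
  satisfied 1 clause(s); 1 remain; assigned so far: [1, 3, 4]
unit clause [5] forces x5=T; simplify:
  satisfied 1 clause(s); 0 remain; assigned so far: [1, 3, 4, 5]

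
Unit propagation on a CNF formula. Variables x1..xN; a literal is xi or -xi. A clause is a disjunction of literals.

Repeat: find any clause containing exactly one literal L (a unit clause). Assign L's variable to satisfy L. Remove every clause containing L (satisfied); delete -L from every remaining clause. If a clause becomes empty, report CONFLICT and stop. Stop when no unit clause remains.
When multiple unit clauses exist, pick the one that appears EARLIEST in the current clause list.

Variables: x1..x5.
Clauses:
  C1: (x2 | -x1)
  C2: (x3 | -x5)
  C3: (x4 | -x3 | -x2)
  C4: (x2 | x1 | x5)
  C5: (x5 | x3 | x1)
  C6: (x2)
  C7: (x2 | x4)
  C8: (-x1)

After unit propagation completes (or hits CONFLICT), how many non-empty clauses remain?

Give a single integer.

unit clause [2] forces x2=T; simplify:
  drop -2 from [4, -3, -2] -> [4, -3]
  satisfied 4 clause(s); 4 remain; assigned so far: [2]
unit clause [-1] forces x1=F; simplify:
  drop 1 from [5, 3, 1] -> [5, 3]
  satisfied 1 clause(s); 3 remain; assigned so far: [1, 2]

Answer: 3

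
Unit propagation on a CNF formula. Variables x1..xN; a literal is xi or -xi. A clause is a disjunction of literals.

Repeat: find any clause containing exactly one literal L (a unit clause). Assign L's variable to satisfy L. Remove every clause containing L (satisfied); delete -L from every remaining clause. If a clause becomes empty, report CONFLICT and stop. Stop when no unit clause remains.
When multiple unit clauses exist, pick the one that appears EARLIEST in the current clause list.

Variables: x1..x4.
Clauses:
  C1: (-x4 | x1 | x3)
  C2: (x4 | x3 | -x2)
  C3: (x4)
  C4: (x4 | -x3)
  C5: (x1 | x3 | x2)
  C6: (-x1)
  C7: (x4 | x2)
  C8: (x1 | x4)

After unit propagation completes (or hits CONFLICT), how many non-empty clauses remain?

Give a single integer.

unit clause [4] forces x4=T; simplify:
  drop -4 from [-4, 1, 3] -> [1, 3]
  satisfied 5 clause(s); 3 remain; assigned so far: [4]
unit clause [-1] forces x1=F; simplify:
  drop 1 from [1, 3] -> [3]
  drop 1 from [1, 3, 2] -> [3, 2]
  satisfied 1 clause(s); 2 remain; assigned so far: [1, 4]
unit clause [3] forces x3=T; simplify:
  satisfied 2 clause(s); 0 remain; assigned so far: [1, 3, 4]

Answer: 0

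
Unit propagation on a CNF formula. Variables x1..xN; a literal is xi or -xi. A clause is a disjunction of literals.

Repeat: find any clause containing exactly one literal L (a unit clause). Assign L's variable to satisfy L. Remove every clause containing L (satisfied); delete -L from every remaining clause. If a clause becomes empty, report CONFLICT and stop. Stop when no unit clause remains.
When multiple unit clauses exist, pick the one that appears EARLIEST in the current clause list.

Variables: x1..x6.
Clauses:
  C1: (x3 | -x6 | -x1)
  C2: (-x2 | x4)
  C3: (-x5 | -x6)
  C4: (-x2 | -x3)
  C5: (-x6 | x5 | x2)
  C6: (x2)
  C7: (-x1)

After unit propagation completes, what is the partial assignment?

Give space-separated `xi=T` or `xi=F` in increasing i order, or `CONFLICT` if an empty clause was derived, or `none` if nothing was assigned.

Answer: x1=F x2=T x3=F x4=T

Derivation:
unit clause [2] forces x2=T; simplify:
  drop -2 from [-2, 4] -> [4]
  drop -2 from [-2, -3] -> [-3]
  satisfied 2 clause(s); 5 remain; assigned so far: [2]
unit clause [4] forces x4=T; simplify:
  satisfied 1 clause(s); 4 remain; assigned so far: [2, 4]
unit clause [-3] forces x3=F; simplify:
  drop 3 from [3, -6, -1] -> [-6, -1]
  satisfied 1 clause(s); 3 remain; assigned so far: [2, 3, 4]
unit clause [-1] forces x1=F; simplify:
  satisfied 2 clause(s); 1 remain; assigned so far: [1, 2, 3, 4]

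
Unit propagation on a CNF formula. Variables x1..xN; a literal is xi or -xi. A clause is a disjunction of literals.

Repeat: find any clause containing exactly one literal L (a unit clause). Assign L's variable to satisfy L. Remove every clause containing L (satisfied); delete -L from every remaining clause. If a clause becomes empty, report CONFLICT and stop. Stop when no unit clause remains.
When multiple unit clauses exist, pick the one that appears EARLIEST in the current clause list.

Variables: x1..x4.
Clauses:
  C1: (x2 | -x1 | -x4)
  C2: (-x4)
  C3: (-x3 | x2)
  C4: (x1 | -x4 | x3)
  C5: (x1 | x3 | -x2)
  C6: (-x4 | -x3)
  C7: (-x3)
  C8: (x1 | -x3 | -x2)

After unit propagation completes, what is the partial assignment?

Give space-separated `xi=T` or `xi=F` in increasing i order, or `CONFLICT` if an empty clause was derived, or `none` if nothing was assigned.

unit clause [-4] forces x4=F; simplify:
  satisfied 4 clause(s); 4 remain; assigned so far: [4]
unit clause [-3] forces x3=F; simplify:
  drop 3 from [1, 3, -2] -> [1, -2]
  satisfied 3 clause(s); 1 remain; assigned so far: [3, 4]

Answer: x3=F x4=F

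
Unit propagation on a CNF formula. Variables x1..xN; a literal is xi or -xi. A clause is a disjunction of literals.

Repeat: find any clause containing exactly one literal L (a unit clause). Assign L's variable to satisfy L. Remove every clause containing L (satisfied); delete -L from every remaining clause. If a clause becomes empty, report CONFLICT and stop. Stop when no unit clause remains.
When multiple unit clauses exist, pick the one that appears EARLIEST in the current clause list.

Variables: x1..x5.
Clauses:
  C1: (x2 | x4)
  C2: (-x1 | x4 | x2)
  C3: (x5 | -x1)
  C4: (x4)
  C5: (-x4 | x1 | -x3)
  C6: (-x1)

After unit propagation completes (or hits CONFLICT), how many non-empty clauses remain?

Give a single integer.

Answer: 0

Derivation:
unit clause [4] forces x4=T; simplify:
  drop -4 from [-4, 1, -3] -> [1, -3]
  satisfied 3 clause(s); 3 remain; assigned so far: [4]
unit clause [-1] forces x1=F; simplify:
  drop 1 from [1, -3] -> [-3]
  satisfied 2 clause(s); 1 remain; assigned so far: [1, 4]
unit clause [-3] forces x3=F; simplify:
  satisfied 1 clause(s); 0 remain; assigned so far: [1, 3, 4]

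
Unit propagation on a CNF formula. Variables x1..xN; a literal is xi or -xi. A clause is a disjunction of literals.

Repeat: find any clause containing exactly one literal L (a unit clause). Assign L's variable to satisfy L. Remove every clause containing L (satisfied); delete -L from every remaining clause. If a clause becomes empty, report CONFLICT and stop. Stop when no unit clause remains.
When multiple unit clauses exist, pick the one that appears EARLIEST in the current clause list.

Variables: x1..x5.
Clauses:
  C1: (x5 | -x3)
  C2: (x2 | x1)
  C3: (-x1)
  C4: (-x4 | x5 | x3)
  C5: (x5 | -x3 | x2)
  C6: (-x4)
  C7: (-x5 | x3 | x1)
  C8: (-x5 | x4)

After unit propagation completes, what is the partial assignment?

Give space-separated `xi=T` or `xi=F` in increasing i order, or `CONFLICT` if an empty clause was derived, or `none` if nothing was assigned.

unit clause [-1] forces x1=F; simplify:
  drop 1 from [2, 1] -> [2]
  drop 1 from [-5, 3, 1] -> [-5, 3]
  satisfied 1 clause(s); 7 remain; assigned so far: [1]
unit clause [2] forces x2=T; simplify:
  satisfied 2 clause(s); 5 remain; assigned so far: [1, 2]
unit clause [-4] forces x4=F; simplify:
  drop 4 from [-5, 4] -> [-5]
  satisfied 2 clause(s); 3 remain; assigned so far: [1, 2, 4]
unit clause [-5] forces x5=F; simplify:
  drop 5 from [5, -3] -> [-3]
  satisfied 2 clause(s); 1 remain; assigned so far: [1, 2, 4, 5]
unit clause [-3] forces x3=F; simplify:
  satisfied 1 clause(s); 0 remain; assigned so far: [1, 2, 3, 4, 5]

Answer: x1=F x2=T x3=F x4=F x5=F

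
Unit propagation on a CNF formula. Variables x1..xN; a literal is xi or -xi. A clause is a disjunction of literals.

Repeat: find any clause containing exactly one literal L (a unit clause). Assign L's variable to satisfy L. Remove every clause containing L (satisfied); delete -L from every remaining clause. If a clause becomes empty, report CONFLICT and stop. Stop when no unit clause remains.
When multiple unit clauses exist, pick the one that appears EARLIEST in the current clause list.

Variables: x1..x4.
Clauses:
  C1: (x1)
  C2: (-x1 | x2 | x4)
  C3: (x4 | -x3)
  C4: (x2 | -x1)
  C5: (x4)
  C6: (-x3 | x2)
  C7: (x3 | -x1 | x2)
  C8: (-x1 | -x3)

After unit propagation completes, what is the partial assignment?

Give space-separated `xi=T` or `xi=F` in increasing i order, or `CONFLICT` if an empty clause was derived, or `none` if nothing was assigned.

unit clause [1] forces x1=T; simplify:
  drop -1 from [-1, 2, 4] -> [2, 4]
  drop -1 from [2, -1] -> [2]
  drop -1 from [3, -1, 2] -> [3, 2]
  drop -1 from [-1, -3] -> [-3]
  satisfied 1 clause(s); 7 remain; assigned so far: [1]
unit clause [2] forces x2=T; simplify:
  satisfied 4 clause(s); 3 remain; assigned so far: [1, 2]
unit clause [4] forces x4=T; simplify:
  satisfied 2 clause(s); 1 remain; assigned so far: [1, 2, 4]
unit clause [-3] forces x3=F; simplify:
  satisfied 1 clause(s); 0 remain; assigned so far: [1, 2, 3, 4]

Answer: x1=T x2=T x3=F x4=T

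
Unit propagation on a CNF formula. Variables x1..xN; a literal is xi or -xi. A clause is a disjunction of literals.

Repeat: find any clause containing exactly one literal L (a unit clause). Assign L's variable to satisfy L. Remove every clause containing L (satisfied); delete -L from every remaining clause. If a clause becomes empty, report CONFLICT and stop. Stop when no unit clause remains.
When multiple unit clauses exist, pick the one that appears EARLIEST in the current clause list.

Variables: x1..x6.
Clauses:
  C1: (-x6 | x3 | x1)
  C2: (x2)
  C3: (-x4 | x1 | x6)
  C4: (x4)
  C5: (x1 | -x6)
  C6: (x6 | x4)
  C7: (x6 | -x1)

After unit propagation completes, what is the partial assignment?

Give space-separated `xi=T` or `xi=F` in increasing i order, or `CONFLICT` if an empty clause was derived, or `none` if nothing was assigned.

unit clause [2] forces x2=T; simplify:
  satisfied 1 clause(s); 6 remain; assigned so far: [2]
unit clause [4] forces x4=T; simplify:
  drop -4 from [-4, 1, 6] -> [1, 6]
  satisfied 2 clause(s); 4 remain; assigned so far: [2, 4]

Answer: x2=T x4=T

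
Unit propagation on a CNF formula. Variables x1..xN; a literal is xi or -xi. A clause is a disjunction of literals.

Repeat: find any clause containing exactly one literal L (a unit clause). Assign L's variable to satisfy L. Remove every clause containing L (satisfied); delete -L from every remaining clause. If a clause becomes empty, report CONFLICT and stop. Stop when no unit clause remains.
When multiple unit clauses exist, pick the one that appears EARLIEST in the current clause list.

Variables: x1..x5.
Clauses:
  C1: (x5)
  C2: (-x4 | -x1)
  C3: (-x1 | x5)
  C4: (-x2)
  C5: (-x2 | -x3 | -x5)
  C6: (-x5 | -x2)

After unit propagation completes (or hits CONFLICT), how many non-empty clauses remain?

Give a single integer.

unit clause [5] forces x5=T; simplify:
  drop -5 from [-2, -3, -5] -> [-2, -3]
  drop -5 from [-5, -2] -> [-2]
  satisfied 2 clause(s); 4 remain; assigned so far: [5]
unit clause [-2] forces x2=F; simplify:
  satisfied 3 clause(s); 1 remain; assigned so far: [2, 5]

Answer: 1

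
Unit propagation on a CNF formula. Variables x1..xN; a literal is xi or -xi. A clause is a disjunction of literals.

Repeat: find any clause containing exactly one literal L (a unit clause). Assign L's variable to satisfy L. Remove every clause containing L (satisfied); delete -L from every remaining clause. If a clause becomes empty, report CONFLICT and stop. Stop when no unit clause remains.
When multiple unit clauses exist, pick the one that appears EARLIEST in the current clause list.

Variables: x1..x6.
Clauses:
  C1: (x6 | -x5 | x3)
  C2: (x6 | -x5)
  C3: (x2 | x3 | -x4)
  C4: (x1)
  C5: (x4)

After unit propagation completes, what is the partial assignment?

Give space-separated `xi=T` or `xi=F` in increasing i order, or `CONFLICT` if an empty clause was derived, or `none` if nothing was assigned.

unit clause [1] forces x1=T; simplify:
  satisfied 1 clause(s); 4 remain; assigned so far: [1]
unit clause [4] forces x4=T; simplify:
  drop -4 from [2, 3, -4] -> [2, 3]
  satisfied 1 clause(s); 3 remain; assigned so far: [1, 4]

Answer: x1=T x4=T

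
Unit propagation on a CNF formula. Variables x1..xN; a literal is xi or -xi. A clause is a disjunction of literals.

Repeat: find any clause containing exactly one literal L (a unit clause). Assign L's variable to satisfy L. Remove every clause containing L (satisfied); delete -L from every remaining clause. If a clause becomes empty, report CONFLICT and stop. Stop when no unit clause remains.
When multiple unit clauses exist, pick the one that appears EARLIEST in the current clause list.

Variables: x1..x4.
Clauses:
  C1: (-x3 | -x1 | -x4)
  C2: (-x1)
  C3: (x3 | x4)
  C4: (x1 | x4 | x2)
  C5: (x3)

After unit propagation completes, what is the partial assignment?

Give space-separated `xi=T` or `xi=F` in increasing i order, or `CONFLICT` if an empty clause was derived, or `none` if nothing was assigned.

Answer: x1=F x3=T

Derivation:
unit clause [-1] forces x1=F; simplify:
  drop 1 from [1, 4, 2] -> [4, 2]
  satisfied 2 clause(s); 3 remain; assigned so far: [1]
unit clause [3] forces x3=T; simplify:
  satisfied 2 clause(s); 1 remain; assigned so far: [1, 3]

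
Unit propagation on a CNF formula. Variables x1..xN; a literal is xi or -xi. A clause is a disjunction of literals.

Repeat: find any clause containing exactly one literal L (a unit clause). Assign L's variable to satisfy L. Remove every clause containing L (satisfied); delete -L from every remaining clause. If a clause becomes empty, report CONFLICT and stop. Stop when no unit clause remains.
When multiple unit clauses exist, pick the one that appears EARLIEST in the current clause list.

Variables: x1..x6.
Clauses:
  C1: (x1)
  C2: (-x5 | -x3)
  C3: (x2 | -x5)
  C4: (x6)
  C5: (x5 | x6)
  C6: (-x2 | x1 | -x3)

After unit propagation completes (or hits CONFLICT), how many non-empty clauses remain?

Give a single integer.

Answer: 2

Derivation:
unit clause [1] forces x1=T; simplify:
  satisfied 2 clause(s); 4 remain; assigned so far: [1]
unit clause [6] forces x6=T; simplify:
  satisfied 2 clause(s); 2 remain; assigned so far: [1, 6]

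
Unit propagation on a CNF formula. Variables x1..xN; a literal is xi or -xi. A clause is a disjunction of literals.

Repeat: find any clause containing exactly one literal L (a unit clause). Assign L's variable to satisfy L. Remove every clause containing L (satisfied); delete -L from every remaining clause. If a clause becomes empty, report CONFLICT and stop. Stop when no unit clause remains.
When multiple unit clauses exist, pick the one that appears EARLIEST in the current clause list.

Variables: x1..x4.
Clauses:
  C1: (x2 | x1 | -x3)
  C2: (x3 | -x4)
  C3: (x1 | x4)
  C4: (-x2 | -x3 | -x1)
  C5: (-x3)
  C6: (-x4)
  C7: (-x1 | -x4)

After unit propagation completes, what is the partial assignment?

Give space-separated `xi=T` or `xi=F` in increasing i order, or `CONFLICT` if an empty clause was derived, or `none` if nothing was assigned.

unit clause [-3] forces x3=F; simplify:
  drop 3 from [3, -4] -> [-4]
  satisfied 3 clause(s); 4 remain; assigned so far: [3]
unit clause [-4] forces x4=F; simplify:
  drop 4 from [1, 4] -> [1]
  satisfied 3 clause(s); 1 remain; assigned so far: [3, 4]
unit clause [1] forces x1=T; simplify:
  satisfied 1 clause(s); 0 remain; assigned so far: [1, 3, 4]

Answer: x1=T x3=F x4=F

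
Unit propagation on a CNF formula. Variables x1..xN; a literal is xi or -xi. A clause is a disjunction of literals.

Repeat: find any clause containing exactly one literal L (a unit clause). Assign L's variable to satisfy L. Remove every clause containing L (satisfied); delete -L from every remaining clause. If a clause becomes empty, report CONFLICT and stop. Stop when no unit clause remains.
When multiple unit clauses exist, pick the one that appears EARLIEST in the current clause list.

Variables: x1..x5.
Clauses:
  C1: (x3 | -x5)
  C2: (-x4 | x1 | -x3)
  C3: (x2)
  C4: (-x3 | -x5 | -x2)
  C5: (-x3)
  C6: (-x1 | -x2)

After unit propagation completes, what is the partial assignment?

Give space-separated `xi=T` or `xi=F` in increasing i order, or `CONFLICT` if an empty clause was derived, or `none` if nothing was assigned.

Answer: x1=F x2=T x3=F x5=F

Derivation:
unit clause [2] forces x2=T; simplify:
  drop -2 from [-3, -5, -2] -> [-3, -5]
  drop -2 from [-1, -2] -> [-1]
  satisfied 1 clause(s); 5 remain; assigned so far: [2]
unit clause [-3] forces x3=F; simplify:
  drop 3 from [3, -5] -> [-5]
  satisfied 3 clause(s); 2 remain; assigned so far: [2, 3]
unit clause [-5] forces x5=F; simplify:
  satisfied 1 clause(s); 1 remain; assigned so far: [2, 3, 5]
unit clause [-1] forces x1=F; simplify:
  satisfied 1 clause(s); 0 remain; assigned so far: [1, 2, 3, 5]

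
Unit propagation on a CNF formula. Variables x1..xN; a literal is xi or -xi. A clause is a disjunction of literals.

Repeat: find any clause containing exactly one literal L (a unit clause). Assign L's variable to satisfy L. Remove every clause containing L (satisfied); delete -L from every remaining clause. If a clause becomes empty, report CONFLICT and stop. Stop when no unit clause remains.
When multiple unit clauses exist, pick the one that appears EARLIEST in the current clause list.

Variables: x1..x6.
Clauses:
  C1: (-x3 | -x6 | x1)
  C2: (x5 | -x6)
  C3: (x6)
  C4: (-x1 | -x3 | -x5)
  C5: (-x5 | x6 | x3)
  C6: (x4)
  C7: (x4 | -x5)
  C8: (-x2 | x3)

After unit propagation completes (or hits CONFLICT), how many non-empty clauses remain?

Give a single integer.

Answer: 3

Derivation:
unit clause [6] forces x6=T; simplify:
  drop -6 from [-3, -6, 1] -> [-3, 1]
  drop -6 from [5, -6] -> [5]
  satisfied 2 clause(s); 6 remain; assigned so far: [6]
unit clause [5] forces x5=T; simplify:
  drop -5 from [-1, -3, -5] -> [-1, -3]
  drop -5 from [4, -5] -> [4]
  satisfied 1 clause(s); 5 remain; assigned so far: [5, 6]
unit clause [4] forces x4=T; simplify:
  satisfied 2 clause(s); 3 remain; assigned so far: [4, 5, 6]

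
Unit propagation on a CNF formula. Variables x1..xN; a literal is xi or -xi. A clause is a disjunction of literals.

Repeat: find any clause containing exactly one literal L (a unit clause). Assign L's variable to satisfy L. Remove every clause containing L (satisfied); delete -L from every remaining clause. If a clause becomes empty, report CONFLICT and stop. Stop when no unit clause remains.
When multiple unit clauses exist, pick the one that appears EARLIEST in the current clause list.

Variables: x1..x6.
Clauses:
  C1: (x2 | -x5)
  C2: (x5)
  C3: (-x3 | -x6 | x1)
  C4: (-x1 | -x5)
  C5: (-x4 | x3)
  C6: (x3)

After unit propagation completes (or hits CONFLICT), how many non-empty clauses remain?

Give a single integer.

Answer: 0

Derivation:
unit clause [5] forces x5=T; simplify:
  drop -5 from [2, -5] -> [2]
  drop -5 from [-1, -5] -> [-1]
  satisfied 1 clause(s); 5 remain; assigned so far: [5]
unit clause [2] forces x2=T; simplify:
  satisfied 1 clause(s); 4 remain; assigned so far: [2, 5]
unit clause [-1] forces x1=F; simplify:
  drop 1 from [-3, -6, 1] -> [-3, -6]
  satisfied 1 clause(s); 3 remain; assigned so far: [1, 2, 5]
unit clause [3] forces x3=T; simplify:
  drop -3 from [-3, -6] -> [-6]
  satisfied 2 clause(s); 1 remain; assigned so far: [1, 2, 3, 5]
unit clause [-6] forces x6=F; simplify:
  satisfied 1 clause(s); 0 remain; assigned so far: [1, 2, 3, 5, 6]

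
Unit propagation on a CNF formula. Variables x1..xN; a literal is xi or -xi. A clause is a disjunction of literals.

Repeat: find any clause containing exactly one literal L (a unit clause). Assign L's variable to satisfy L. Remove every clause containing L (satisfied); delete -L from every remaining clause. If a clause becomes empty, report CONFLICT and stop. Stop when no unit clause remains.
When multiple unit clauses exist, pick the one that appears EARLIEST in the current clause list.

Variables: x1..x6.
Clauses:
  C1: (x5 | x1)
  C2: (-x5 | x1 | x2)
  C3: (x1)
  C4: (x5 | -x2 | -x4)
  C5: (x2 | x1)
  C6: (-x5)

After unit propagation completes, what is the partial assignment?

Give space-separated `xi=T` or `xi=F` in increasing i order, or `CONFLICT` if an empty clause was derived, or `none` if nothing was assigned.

unit clause [1] forces x1=T; simplify:
  satisfied 4 clause(s); 2 remain; assigned so far: [1]
unit clause [-5] forces x5=F; simplify:
  drop 5 from [5, -2, -4] -> [-2, -4]
  satisfied 1 clause(s); 1 remain; assigned so far: [1, 5]

Answer: x1=T x5=F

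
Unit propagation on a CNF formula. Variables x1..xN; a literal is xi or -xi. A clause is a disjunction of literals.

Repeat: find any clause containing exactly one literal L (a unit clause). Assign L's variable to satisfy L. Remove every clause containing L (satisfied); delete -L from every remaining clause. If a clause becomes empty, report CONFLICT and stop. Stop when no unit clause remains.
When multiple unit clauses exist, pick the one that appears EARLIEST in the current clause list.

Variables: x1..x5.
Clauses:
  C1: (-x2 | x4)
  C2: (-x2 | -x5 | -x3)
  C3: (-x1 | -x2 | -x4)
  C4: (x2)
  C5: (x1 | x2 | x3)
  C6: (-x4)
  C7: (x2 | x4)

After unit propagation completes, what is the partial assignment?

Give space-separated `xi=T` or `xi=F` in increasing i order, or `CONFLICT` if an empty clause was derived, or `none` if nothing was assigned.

unit clause [2] forces x2=T; simplify:
  drop -2 from [-2, 4] -> [4]
  drop -2 from [-2, -5, -3] -> [-5, -3]
  drop -2 from [-1, -2, -4] -> [-1, -4]
  satisfied 3 clause(s); 4 remain; assigned so far: [2]
unit clause [4] forces x4=T; simplify:
  drop -4 from [-1, -4] -> [-1]
  drop -4 from [-4] -> [] (empty!)
  satisfied 1 clause(s); 3 remain; assigned so far: [2, 4]
CONFLICT (empty clause)

Answer: CONFLICT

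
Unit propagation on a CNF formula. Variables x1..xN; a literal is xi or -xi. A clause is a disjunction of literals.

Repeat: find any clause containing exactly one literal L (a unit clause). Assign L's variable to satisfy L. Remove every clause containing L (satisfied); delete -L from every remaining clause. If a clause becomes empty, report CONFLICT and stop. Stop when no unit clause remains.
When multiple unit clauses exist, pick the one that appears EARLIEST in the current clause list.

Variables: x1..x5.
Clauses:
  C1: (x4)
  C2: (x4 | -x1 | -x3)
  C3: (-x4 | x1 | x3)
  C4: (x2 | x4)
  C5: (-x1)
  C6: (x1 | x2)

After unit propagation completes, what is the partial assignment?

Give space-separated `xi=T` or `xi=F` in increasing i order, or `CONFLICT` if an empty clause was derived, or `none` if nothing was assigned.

Answer: x1=F x2=T x3=T x4=T

Derivation:
unit clause [4] forces x4=T; simplify:
  drop -4 from [-4, 1, 3] -> [1, 3]
  satisfied 3 clause(s); 3 remain; assigned so far: [4]
unit clause [-1] forces x1=F; simplify:
  drop 1 from [1, 3] -> [3]
  drop 1 from [1, 2] -> [2]
  satisfied 1 clause(s); 2 remain; assigned so far: [1, 4]
unit clause [3] forces x3=T; simplify:
  satisfied 1 clause(s); 1 remain; assigned so far: [1, 3, 4]
unit clause [2] forces x2=T; simplify:
  satisfied 1 clause(s); 0 remain; assigned so far: [1, 2, 3, 4]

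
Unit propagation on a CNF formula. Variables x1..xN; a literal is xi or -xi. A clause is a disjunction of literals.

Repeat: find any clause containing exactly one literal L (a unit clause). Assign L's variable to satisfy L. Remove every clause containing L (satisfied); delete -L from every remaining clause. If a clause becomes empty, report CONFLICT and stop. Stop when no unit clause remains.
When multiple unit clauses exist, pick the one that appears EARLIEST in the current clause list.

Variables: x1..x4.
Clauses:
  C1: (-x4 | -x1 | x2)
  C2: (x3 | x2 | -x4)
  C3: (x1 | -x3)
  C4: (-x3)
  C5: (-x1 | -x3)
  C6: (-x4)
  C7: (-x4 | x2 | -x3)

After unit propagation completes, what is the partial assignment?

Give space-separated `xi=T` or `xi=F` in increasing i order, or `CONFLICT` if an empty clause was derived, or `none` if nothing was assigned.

unit clause [-3] forces x3=F; simplify:
  drop 3 from [3, 2, -4] -> [2, -4]
  satisfied 4 clause(s); 3 remain; assigned so far: [3]
unit clause [-4] forces x4=F; simplify:
  satisfied 3 clause(s); 0 remain; assigned so far: [3, 4]

Answer: x3=F x4=F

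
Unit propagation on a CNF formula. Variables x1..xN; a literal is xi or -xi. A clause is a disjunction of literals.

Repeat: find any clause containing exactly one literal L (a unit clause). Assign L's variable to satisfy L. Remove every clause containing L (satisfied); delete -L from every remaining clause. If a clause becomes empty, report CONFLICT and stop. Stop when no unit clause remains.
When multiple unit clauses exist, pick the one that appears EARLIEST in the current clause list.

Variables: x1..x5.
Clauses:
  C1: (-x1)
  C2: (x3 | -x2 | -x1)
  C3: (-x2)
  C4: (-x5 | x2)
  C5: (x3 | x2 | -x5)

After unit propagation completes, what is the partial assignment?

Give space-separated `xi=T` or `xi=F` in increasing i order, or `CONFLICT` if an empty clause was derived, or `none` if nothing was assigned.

unit clause [-1] forces x1=F; simplify:
  satisfied 2 clause(s); 3 remain; assigned so far: [1]
unit clause [-2] forces x2=F; simplify:
  drop 2 from [-5, 2] -> [-5]
  drop 2 from [3, 2, -5] -> [3, -5]
  satisfied 1 clause(s); 2 remain; assigned so far: [1, 2]
unit clause [-5] forces x5=F; simplify:
  satisfied 2 clause(s); 0 remain; assigned so far: [1, 2, 5]

Answer: x1=F x2=F x5=F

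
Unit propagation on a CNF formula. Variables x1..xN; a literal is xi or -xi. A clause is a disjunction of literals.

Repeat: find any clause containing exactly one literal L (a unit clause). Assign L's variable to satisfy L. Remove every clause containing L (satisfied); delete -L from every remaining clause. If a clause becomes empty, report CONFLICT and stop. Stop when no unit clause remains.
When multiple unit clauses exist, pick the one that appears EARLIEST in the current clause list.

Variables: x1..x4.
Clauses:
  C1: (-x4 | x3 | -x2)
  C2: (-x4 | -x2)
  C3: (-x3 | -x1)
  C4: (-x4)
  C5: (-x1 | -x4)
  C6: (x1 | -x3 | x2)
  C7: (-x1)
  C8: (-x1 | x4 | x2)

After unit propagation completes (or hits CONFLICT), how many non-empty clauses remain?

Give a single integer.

Answer: 1

Derivation:
unit clause [-4] forces x4=F; simplify:
  drop 4 from [-1, 4, 2] -> [-1, 2]
  satisfied 4 clause(s); 4 remain; assigned so far: [4]
unit clause [-1] forces x1=F; simplify:
  drop 1 from [1, -3, 2] -> [-3, 2]
  satisfied 3 clause(s); 1 remain; assigned so far: [1, 4]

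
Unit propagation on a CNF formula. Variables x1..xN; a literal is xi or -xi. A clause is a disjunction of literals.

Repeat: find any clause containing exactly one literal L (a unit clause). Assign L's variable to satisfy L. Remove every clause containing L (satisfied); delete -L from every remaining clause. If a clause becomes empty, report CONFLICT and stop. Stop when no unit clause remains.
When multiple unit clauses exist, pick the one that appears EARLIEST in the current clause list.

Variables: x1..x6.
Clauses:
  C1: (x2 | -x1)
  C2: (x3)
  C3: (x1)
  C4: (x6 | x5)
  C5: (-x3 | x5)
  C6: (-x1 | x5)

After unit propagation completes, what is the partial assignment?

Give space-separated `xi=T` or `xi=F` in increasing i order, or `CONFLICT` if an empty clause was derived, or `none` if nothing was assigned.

Answer: x1=T x2=T x3=T x5=T

Derivation:
unit clause [3] forces x3=T; simplify:
  drop -3 from [-3, 5] -> [5]
  satisfied 1 clause(s); 5 remain; assigned so far: [3]
unit clause [1] forces x1=T; simplify:
  drop -1 from [2, -1] -> [2]
  drop -1 from [-1, 5] -> [5]
  satisfied 1 clause(s); 4 remain; assigned so far: [1, 3]
unit clause [2] forces x2=T; simplify:
  satisfied 1 clause(s); 3 remain; assigned so far: [1, 2, 3]
unit clause [5] forces x5=T; simplify:
  satisfied 3 clause(s); 0 remain; assigned so far: [1, 2, 3, 5]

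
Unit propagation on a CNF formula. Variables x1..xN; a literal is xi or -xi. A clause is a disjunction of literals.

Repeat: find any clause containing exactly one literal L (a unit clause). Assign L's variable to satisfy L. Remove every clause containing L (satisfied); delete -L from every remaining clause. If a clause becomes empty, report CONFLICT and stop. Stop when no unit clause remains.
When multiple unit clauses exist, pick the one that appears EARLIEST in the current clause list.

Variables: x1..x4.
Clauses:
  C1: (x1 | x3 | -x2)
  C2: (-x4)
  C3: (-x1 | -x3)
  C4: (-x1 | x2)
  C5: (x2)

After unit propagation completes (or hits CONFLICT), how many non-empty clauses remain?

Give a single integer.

Answer: 2

Derivation:
unit clause [-4] forces x4=F; simplify:
  satisfied 1 clause(s); 4 remain; assigned so far: [4]
unit clause [2] forces x2=T; simplify:
  drop -2 from [1, 3, -2] -> [1, 3]
  satisfied 2 clause(s); 2 remain; assigned so far: [2, 4]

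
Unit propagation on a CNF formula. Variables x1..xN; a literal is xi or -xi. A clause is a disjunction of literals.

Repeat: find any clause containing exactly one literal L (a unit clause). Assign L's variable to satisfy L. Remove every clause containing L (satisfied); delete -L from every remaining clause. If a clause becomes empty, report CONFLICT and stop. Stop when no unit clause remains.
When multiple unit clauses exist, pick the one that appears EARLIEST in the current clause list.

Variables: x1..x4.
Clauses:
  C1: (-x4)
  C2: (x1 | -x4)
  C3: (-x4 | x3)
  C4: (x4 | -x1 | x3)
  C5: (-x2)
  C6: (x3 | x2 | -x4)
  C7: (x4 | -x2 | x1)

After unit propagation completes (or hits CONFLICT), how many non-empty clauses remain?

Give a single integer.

unit clause [-4] forces x4=F; simplify:
  drop 4 from [4, -1, 3] -> [-1, 3]
  drop 4 from [4, -2, 1] -> [-2, 1]
  satisfied 4 clause(s); 3 remain; assigned so far: [4]
unit clause [-2] forces x2=F; simplify:
  satisfied 2 clause(s); 1 remain; assigned so far: [2, 4]

Answer: 1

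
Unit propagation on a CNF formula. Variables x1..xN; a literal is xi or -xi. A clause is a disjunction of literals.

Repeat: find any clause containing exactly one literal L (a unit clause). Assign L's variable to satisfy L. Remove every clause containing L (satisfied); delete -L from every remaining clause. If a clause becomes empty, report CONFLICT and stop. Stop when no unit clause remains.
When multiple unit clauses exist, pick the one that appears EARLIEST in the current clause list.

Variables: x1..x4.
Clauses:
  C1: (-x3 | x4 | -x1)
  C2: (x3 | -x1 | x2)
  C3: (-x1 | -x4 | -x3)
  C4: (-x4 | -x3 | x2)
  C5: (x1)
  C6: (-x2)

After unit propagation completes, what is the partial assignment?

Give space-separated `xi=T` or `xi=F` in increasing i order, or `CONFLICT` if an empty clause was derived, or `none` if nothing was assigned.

Answer: CONFLICT

Derivation:
unit clause [1] forces x1=T; simplify:
  drop -1 from [-3, 4, -1] -> [-3, 4]
  drop -1 from [3, -1, 2] -> [3, 2]
  drop -1 from [-1, -4, -3] -> [-4, -3]
  satisfied 1 clause(s); 5 remain; assigned so far: [1]
unit clause [-2] forces x2=F; simplify:
  drop 2 from [3, 2] -> [3]
  drop 2 from [-4, -3, 2] -> [-4, -3]
  satisfied 1 clause(s); 4 remain; assigned so far: [1, 2]
unit clause [3] forces x3=T; simplify:
  drop -3 from [-3, 4] -> [4]
  drop -3 from [-4, -3] -> [-4]
  drop -3 from [-4, -3] -> [-4]
  satisfied 1 clause(s); 3 remain; assigned so far: [1, 2, 3]
unit clause [4] forces x4=T; simplify:
  drop -4 from [-4] -> [] (empty!)
  drop -4 from [-4] -> [] (empty!)
  satisfied 1 clause(s); 2 remain; assigned so far: [1, 2, 3, 4]
CONFLICT (empty clause)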